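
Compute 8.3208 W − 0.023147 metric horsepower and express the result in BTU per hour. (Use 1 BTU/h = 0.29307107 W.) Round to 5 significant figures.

-29.699 BTU per hour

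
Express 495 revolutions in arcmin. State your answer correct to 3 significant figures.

1.07 × 10^7 arcminutes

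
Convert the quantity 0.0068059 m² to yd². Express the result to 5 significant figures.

0.0081398 square yards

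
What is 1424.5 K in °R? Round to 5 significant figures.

2564.1 °R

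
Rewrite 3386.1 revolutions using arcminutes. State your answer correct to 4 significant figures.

1 revolution = 21600.0 arcmin.
3386.1 × 21600.0 ≈ 7.314 × 10^7 arcmin.

7.314 × 10^7 arcmin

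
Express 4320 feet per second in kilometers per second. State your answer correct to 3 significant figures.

1.32 kilometers per second

1 foot per second = 0.000304800 kilometers per second.
4320 × 0.000304800 ≈ 1.32 km/s.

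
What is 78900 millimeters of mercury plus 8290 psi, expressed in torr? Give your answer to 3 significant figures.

78900 mmHg = 78900.0 torr and 8290 psi = 428717 torr.
78900.0 + 428717 ≈ 508000 torr.

508000 torr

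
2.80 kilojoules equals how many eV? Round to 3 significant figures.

1.75 × 10^22 eV

1 kilojoule = 6.24151 × 10^21 eV.
Thus 2.80 × 6.24151 × 10^21 ≈ 1.75 × 10^22 eV.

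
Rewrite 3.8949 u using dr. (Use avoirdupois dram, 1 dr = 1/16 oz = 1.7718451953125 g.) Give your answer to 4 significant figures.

3.650 × 10^-24 dr

1 atomic mass unit = 9.37181 × 10^-25 dr.
Thus 3.8949 × 9.37181 × 10^-25 ≈ 3.650 × 10^-24 dr.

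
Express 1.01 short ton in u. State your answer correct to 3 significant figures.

5.52e+29 u

1 short ton = 5.46319e+29 u.
Thus 1.01 × 5.46319e+29 ≈ 5.52e+29 u.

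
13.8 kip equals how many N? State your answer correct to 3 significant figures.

61400 newtons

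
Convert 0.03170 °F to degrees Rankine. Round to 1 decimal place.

°R = °F + 459.67.
Applying the formula gives 459.7 °R.

459.7 degrees Rankine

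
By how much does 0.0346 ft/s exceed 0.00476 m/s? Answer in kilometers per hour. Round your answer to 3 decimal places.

0.021 kilometers per hour

0.0346 ft/s = 0.0379659 km/h and 0.00476 m/s = 0.0171360 km/h.
0.0379659 − 0.0171360 ≈ 0.021 km/h.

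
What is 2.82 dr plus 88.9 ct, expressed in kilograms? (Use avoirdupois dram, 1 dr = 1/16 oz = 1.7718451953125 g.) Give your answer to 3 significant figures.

0.0228 kg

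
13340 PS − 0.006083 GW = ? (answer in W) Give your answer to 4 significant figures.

3.729e+6 W

13340 PS = 9.81155e+6 W and 0.006083 GW = 6.08300e+6 W.
9.81155e+6 − 6.08300e+6 ≈ 3.729e+6 W.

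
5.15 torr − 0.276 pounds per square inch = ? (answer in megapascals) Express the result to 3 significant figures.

5.15 torr = 0.000686610 MPa and 0.276 psi = 0.00190295 MPa.
0.000686610 − 0.00190295 ≈ -0.00122 MPa.

-0.00122 MPa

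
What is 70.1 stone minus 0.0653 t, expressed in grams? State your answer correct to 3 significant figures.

70.1 st = 445156 g and 0.0653 t = 65300.0 g.
445156 − 65300.0 ≈ 380000 g.

380000 g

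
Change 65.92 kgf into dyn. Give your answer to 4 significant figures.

1 kgf = 980665 dyn.
So 65.92 × 980665 ≈ 6.465e+7 dyn.

6.465e+7 dyn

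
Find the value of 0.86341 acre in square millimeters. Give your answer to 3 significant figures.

1 acre = 4.04686e+9 mm².
0.86341 × 4.04686e+9 ≈ 3.49e+9 mm².

3.49e+9 mm²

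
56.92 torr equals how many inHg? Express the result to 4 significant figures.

2.241 inHg

1 torr = 0.0393701 inHg.
56.92 × 0.0393701 ≈ 2.241 inHg.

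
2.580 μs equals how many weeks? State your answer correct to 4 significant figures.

4.266e-12 weeks

1 microsecond = 1.65344e-12 wk.
So 2.580 × 1.65344e-12 ≈ 4.266e-12 wk.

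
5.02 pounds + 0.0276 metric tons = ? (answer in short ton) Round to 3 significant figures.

0.0329 short tons

5.02 lb = 0.00251000 short ton and 0.0276 t = 0.0304238 short ton.
0.00251000 + 0.0304238 ≈ 0.0329 short ton.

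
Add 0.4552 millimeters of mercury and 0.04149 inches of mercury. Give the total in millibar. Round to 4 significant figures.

2.012 millibar

0.4552 mmHg = 0.606884 mbar and 0.04149 inHg = 1.40501 mbar.
0.606884 + 1.40501 ≈ 2.012 mbar.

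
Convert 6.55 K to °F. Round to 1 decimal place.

K = (°F + 459.67) × 5/9.
Applying the formula gives -447.9 °F.

-447.9 °F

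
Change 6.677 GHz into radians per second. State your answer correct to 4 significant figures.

1 GHz = 6.28319 × 10^9 radians per second.
6.677 × 6.28319 × 10^9 ≈ 4.195 × 10^10 rad/s.

4.195 × 10^10 rad/s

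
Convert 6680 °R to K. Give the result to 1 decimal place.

°R = K × 9/5.
Applying the formula gives 3711.1 K.

3711.1 K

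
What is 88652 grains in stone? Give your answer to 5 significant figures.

0.90461 stone

1 grain = 1.02041e-5 st.
Then 88652 × 1.02041e-5 ≈ 0.90461 st.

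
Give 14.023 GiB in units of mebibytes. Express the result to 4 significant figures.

14360 MiB

1 gibibyte = 1024.00 mebibytes.
Thus 14.023 × 1024.00 ≈ 14360 MiB.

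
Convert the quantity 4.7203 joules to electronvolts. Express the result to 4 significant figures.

1 J = 6.24151e+18 electronvolts.
Thus 4.7203 × 6.24151e+18 ≈ 2.946e+19 eV.

2.946e+19 electronvolts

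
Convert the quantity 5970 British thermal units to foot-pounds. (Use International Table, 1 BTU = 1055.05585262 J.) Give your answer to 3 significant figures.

4.65 × 10^6 ft·lbf

1 British thermal unit = 778.169 ft·lbf.
Then 5970 × 778.169 ≈ 4.65 × 10^6 ft·lbf.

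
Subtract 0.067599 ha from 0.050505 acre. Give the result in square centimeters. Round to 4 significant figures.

-4.716e+6 cm²

0.050505 acre = 2.04386e+6 cm² and 0.067599 ha = 6.75990e+6 cm².
2.04386e+6 − 6.75990e+6 ≈ -4.716e+6 cm².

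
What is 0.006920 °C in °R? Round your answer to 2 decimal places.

°R = (°C + 273.15) × 9/5.
Applying the formula gives 491.68 °R.

491.68 degrees Rankine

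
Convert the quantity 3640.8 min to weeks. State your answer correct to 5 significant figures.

0.36119 wk

1 minute = 9.92063 × 10^-5 wk.
Thus 3640.8 × 9.92063 × 10^-5 ≈ 0.36119 wk.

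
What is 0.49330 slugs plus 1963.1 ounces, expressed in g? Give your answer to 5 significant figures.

0.49330 slug = 7199.17 g and 1963.1 oz = 55652.9 g.
7199.17 + 55652.9 ≈ 62852 g.

62852 g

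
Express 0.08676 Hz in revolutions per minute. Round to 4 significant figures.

5.206 revolutions per minute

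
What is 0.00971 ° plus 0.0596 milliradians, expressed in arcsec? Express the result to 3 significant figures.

47.2 arcseconds

0.00971 ° = 34.9560 arcsec and 0.0596 mrad = 12.2934 arcsec.
34.9560 + 12.2934 ≈ 47.2 arcsec.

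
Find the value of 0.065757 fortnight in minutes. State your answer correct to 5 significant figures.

1325.7 minutes

1 fortnight = 20160.0 min.
So 0.065757 × 20160.0 ≈ 1325.7 min.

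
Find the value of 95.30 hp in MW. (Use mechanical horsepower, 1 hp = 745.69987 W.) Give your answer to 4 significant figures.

1 hp = 0.000745700 megawatts.
So 95.30 × 0.000745700 ≈ 0.07107 MW.

0.07107 MW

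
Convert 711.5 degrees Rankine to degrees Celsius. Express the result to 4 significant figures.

°R = (°C + 273.15) × 9/5.
Applying the formula gives 122.1 °C.

122.1 °C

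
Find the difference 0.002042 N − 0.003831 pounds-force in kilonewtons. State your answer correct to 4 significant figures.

-1.500 × 10^-5 kN

0.002042 N = 2.04200 × 10^-6 kN and 0.003831 lbf = 1.70411 × 10^-5 kN.
2.04200 × 10^-6 − 1.70411 × 10^-5 ≈ -1.500 × 10^-5 kN.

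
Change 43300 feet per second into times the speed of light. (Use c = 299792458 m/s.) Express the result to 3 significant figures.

1 ft/s = 1.01670 × 10^-9 c.
Thus 43300 × 1.01670 × 10^-9 ≈ 4.40 × 10^-5 c.

4.40 × 10^-5 c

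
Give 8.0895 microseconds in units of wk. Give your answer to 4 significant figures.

1.338 × 10^-11 wk

1 microsecond = 1.65344 × 10^-12 wk.
Then 8.0895 × 1.65344 × 10^-12 ≈ 1.338 × 10^-11 wk.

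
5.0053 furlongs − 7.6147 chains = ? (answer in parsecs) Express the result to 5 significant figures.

2.7667e-14 pc

5.0053 furlong = 3.26316e-14 pc and 7.6147 chain = 4.96434e-15 pc.
3.26316e-14 − 4.96434e-15 ≈ 2.7667e-14 pc.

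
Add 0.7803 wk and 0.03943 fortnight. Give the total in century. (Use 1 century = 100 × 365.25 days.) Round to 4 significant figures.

0.0001647 century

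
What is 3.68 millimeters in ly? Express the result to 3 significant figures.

3.89e-19 ly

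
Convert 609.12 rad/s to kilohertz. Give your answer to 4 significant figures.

0.09694 kHz

1 radian per second = 0.000159155 kilohertz.
609.12 × 0.000159155 ≈ 0.09694 kHz.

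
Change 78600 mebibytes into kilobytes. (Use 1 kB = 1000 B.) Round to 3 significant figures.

8.24e+7 kilobytes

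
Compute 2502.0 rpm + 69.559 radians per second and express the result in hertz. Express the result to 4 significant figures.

52.77 Hz

2502.0 rpm = 41.7000 Hz and 69.559 rad/s = 11.0707 Hz.
41.7000 + 11.0707 ≈ 52.77 Hz.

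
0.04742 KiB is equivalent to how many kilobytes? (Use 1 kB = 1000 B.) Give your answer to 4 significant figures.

1 KiB = 1.02400 kilobytes.
Thus 0.04742 × 1.02400 ≈ 0.04856 kB.

0.04856 kilobytes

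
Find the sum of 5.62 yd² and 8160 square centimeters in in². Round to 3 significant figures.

5.62 yd² = 7283.52 in² and 8160 cm² = 1264.80 in².
7283.52 + 1264.80 ≈ 8550 in².

8550 in²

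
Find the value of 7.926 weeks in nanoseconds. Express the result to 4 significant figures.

4.794e+15 ns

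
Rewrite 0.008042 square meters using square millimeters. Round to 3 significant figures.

8040 mm²

1 m² = 1.00000 × 10^6 mm².
Then 0.008042 × 1.00000 × 10^6 ≈ 8040 mm².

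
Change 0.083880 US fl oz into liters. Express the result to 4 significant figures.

0.002481 L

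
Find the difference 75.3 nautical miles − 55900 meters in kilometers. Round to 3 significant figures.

75.3 nmi = 139.456 km and 55900 m = 55.9000 km.
139.456 − 55.9000 ≈ 83.6 km.

83.6 km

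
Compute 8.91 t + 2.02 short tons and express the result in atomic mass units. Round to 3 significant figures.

6.47 × 10^30 u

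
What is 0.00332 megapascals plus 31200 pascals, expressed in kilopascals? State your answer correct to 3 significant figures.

34.5 kilopascals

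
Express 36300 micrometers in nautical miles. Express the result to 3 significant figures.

1.96 × 10^-5 nmi

1 μm = 5.39957 × 10^-10 nmi.
So 36300 × 5.39957 × 10^-10 ≈ 1.96 × 10^-5 nmi.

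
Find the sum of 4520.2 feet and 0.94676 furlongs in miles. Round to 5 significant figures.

0.97444 miles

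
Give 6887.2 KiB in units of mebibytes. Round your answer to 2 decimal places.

1 KiB = 0.0009765625 mebibytes.
Then 6887.2 × 0.0009765625 ≈ 6.73 MiB.

6.73 mebibytes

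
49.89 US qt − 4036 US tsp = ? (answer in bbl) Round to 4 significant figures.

0.1718 bbl

49.89 US qt = 0.296964 bbl and 4036 US tsp = 0.125124 bbl.
0.296964 − 0.125124 ≈ 0.1718 bbl.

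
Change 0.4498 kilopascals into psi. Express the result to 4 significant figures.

0.06524 psi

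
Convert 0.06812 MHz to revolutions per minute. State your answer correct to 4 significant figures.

4.087e+6 rpm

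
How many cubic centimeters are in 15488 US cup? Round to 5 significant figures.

1 US cup = 236.588 cm³.
15488 × 236.588 ≈ 3.6643 × 10^6 cm³.

3.6643 × 10^6 cubic centimeters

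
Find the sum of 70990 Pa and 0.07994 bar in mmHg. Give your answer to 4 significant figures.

592.4 mmHg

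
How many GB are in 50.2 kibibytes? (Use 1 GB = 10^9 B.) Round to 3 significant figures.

5.14 × 10^-5 GB

1 kibibyte = 1.02400 × 10^-6 GB.
50.2 × 1.02400 × 10^-6 ≈ 5.14 × 10^-5 GB.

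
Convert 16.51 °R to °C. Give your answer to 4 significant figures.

-264.0 degrees Celsius

°R = (°C + 273.15) × 9/5.
Applying the formula gives -264.0 °C.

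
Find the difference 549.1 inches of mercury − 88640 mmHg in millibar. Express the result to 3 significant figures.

-99600 mbar

549.1 inHg = 18594.7 mbar and 88640 mmHg = 118177 mbar.
18594.7 − 118177 ≈ -99600 mbar.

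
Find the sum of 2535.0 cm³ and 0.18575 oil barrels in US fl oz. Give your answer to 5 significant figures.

2535.0 cm³ = 85.7185 US fl oz and 0.18575 bbl = 998.592 US fl oz.
85.7185 + 998.592 ≈ 1084.3 US fl oz.

1084.3 US fl oz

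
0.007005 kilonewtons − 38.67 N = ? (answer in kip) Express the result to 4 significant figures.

-0.007119 kip

0.007005 kN = 0.00157479 kip and 38.67 N = 0.00869336 kip.
0.00157479 − 0.00869336 ≈ -0.007119 kip.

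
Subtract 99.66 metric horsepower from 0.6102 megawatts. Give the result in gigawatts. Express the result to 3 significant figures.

0.000537 gigawatts

0.6102 MW = 0.000610200 GW and 99.66 PS = 7.32998e-5 GW.
0.000610200 − 7.32998e-5 ≈ 0.000537 GW.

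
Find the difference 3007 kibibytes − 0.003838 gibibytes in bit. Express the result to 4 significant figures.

-8.335 × 10^6 bit

3007 KiB = 2.46333 × 10^7 bit and 0.003838 GiB = 3.29682 × 10^7 bit.
2.46333 × 10^7 − 3.29682 × 10^7 ≈ -8.335 × 10^6 bit.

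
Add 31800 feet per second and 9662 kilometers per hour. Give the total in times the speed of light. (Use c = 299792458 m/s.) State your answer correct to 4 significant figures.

4.128 × 10^-5 c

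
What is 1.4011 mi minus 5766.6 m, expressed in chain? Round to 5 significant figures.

-174.57 chains

1.4011 mi = 112.088 chain and 5766.6 m = 286.656 chain.
112.088 − 286.656 ≈ -174.57 chain.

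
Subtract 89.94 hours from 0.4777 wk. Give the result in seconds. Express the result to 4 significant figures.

-34870 seconds

0.4777 wk = 288913 s and 89.94 h = 323784 s.
288913 − 323784 ≈ -34870 s.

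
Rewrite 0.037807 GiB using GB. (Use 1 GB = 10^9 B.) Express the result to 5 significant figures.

1 gibibyte = 1.07374 GB.
0.037807 × 1.07374 ≈ 0.040595 GB.

0.040595 gigabytes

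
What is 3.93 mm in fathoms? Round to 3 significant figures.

1 millimeter = 0.000546807 fathom.
Thus 3.93 × 0.000546807 ≈ 0.00215 fathom.

0.00215 fathom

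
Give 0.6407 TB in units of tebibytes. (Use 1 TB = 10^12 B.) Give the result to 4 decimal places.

0.5827 TiB

1 TB = 0.909495 TiB.
Then 0.6407 × 0.909495 ≈ 0.5827 TiB.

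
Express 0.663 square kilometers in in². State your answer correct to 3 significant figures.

1.03e+9 square inches

1 square kilometer = 1.55000e+9 in².
0.663 × 1.55000e+9 ≈ 1.03e+9 in².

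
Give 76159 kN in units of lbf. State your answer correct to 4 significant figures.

1.712e+7 pounds-force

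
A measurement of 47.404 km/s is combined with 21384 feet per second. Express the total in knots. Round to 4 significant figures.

47.404 km/s = 92146.0 kn and 21384 ft/s = 12669.7 kn.
92146.0 + 12669.7 ≈ 104800 kn.

104800 kn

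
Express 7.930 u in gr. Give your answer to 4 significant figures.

1 u = 2.56260e-23 grains.
7.930 × 2.56260e-23 ≈ 2.032e-22 gr.

2.032e-22 gr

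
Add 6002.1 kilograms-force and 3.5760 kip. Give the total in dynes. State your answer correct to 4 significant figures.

7.477e+9 dynes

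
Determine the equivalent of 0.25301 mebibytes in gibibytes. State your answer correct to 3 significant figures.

0.000247 gibibytes

1 MiB = 0.0009765625 gibibytes.
0.25301 × 0.0009765625 ≈ 0.000247 GiB.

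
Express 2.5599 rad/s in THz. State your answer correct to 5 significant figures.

1 rad/s = 1.59155 × 10^-13 terahertz.
2.5599 × 1.59155 × 10^-13 ≈ 4.0742 × 10^-13 THz.

4.0742 × 10^-13 THz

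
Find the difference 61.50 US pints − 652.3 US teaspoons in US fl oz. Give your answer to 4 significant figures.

875.3 US fl oz

61.50 US pt = 984.000 US fl oz and 652.3 US tsp = 108.717 US fl oz.
984.000 − 108.717 ≈ 875.3 US fl oz.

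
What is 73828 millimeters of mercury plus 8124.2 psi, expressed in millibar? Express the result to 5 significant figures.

658570 mbar

73828 mmHg = 98429.3 mbar and 8124.2 psi = 560144 mbar.
98429.3 + 560144 ≈ 658570 mbar.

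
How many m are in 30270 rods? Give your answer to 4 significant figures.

1 rod = 5.02920 m.
30270 × 5.02920 ≈ 152200 m.

152200 m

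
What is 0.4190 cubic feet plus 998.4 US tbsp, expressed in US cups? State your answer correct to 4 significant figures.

0.4190 ft³ = 50.1494 US cup and 998.4 US tbsp = 62.4000 US cup.
50.1494 + 62.4000 ≈ 112.5 US cup.

112.5 US cup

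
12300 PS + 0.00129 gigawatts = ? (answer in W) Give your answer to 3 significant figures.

12300 PS = 9.04663 × 10^6 W and 0.00129 GW = 1.29000 × 10^6 W.
9.04663 × 10^6 + 1.29000 × 10^6 ≈ 1.03 × 10^7 W.

1.03 × 10^7 W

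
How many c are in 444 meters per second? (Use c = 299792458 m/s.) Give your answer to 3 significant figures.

1.48 × 10^-6 c

1 meter per second = 3.33564 × 10^-9 times the speed of light.
So 444 × 3.33564 × 10^-9 ≈ 1.48 × 10^-6 c.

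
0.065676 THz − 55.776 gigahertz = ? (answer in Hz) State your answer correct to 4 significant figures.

9.900e+9 Hz

0.065676 THz = 6.56760e+10 Hz and 55.776 GHz = 5.57760e+10 Hz.
6.56760e+10 − 5.57760e+10 ≈ 9.900e+9 Hz.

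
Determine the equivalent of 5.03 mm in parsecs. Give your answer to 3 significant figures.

1.63e-19 pc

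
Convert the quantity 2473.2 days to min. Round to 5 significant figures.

3.5614e+6 minutes

1 day = 1440.00 minutes.
2473.2 × 1440.00 ≈ 3.5614e+6 min.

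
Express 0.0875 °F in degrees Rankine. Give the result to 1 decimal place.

459.8 degrees Rankine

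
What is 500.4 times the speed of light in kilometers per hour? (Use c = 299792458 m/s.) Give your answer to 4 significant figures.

5.401e+11 km/h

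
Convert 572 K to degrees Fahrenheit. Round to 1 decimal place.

569.9 °F

K = (°F + 459.67) × 5/9.
Applying the formula gives 569.9 °F.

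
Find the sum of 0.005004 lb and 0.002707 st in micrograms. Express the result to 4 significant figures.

1.946 × 10^7 μg

0.005004 lb = 2.26978 × 10^6 μg and 0.002707 st = 1.71902 × 10^7 μg.
2.26978 × 10^6 + 1.71902 × 10^7 ≈ 1.946 × 10^7 μg.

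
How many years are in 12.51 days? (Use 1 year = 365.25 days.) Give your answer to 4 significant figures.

1 day = 0.00273785 years.
12.51 × 0.00273785 ≈ 0.03425 yr.

0.03425 yr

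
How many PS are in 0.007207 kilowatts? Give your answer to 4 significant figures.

1 kilowatt = 1.35962 metric horsepower.
0.007207 × 1.35962 ≈ 0.009799 PS.

0.009799 PS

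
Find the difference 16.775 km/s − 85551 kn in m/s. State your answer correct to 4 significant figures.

16.775 km/s = 16775.0 m/s and 85551 kn = 44011.2 m/s.
16775.0 − 44011.2 ≈ -27240 m/s.

-27240 meters per second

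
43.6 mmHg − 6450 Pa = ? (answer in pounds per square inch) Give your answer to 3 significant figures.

43.6 mmHg = 0.843083 psi and 6450 Pa = 0.935493 psi.
0.843083 − 0.935493 ≈ -0.0924 psi.

-0.0924 psi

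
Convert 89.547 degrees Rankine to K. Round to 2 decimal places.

49.75 K

°R = K × 9/5.
Applying the formula gives 49.75 K.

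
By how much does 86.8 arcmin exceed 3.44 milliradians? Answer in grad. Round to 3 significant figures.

1.39 grad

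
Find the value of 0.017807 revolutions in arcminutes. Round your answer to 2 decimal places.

384.63 arcminutes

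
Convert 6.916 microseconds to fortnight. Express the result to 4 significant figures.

5.718e-12 fortnights

1 microsecond = 8.26720e-13 fortnight.
So 6.916 × 8.26720e-13 ≈ 5.718e-12 fortnight.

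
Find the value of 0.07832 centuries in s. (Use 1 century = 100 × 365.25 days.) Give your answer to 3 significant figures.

2.47e+8 seconds

1 century = 3.15576e+9 s.
Thus 0.07832 × 3.15576e+9 ≈ 2.47e+8 s.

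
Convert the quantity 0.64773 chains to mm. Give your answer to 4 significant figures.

13030 millimeters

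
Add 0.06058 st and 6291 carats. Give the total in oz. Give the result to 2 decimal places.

0.06058 st = 13.5699 oz and 6291 ct = 44.3817 oz.
13.5699 + 44.3817 ≈ 57.95 oz.

57.95 ounces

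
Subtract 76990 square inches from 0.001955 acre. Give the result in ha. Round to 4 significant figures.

-0.004176 ha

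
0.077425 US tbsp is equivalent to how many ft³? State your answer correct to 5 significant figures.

1 US tbsp = 0.000522190 ft³.
Then 0.077425 × 0.000522190 ≈ 4.0431 × 10^-5 ft³.

4.0431 × 10^-5 ft³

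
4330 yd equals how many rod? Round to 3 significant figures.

787 rods

1 yard = 0.181818 rods.
Then 4330 × 0.181818 ≈ 787 rod.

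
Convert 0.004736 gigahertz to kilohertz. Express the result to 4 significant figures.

1 GHz = 1.00000 × 10^6 kHz.
Thus 0.004736 × 1.00000 × 10^6 ≈ 4736 kHz.

4736 kHz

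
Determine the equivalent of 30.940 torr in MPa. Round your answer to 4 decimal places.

0.0041 megapascals

1 torr = 0.000133322 MPa.
Then 30.940 × 0.000133322 ≈ 0.0041 MPa.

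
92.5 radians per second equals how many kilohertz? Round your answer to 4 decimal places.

0.0147 kHz

1 radian per second = 0.000159155 kilohertz.
92.5 × 0.000159155 ≈ 0.0147 kHz.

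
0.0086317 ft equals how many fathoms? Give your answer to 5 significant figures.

0.0014386 fathoms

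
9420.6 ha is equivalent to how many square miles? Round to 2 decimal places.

36.37 mi²

1 hectare = 0.00386102 square miles.
So 9420.6 × 0.00386102 ≈ 36.37 mi².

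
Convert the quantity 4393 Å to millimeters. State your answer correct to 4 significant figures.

1 angstrom = 1.00000e-7 millimeters.
Then 4393 × 1.00000e-7 ≈ 0.0004393 mm.

0.0004393 mm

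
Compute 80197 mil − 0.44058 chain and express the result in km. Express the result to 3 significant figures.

-0.00683 km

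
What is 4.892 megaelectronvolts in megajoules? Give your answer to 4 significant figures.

1 megaelectronvolt = 1.60218 × 10^-19 megajoules.
Then 4.892 × 1.60218 × 10^-19 ≈ 7.838 × 10^-19 MJ.

7.838 × 10^-19 MJ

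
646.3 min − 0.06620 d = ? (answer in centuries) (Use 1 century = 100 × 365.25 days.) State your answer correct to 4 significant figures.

1.048 × 10^-5 century

646.3 min = 1.22880 × 10^-5 century and 0.06620 d = 1.81246 × 10^-6 century.
1.22880 × 10^-5 − 1.81246 × 10^-6 ≈ 1.048 × 10^-5 century.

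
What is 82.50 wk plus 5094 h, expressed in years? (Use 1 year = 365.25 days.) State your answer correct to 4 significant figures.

2.162 years

82.50 wk = 1.58111 yr and 5094 h = 0.581109 yr.
1.58111 + 0.581109 ≈ 2.162 yr.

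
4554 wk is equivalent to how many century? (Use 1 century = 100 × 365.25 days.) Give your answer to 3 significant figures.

1 wk = 0.000191650 century.
So 4554 × 0.000191650 ≈ 0.873 century.

0.873 centuries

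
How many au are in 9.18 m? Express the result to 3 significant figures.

1 m = 6.68459 × 10^-12 au.
Then 9.18 × 6.68459 × 10^-12 ≈ 6.14 × 10^-11 au.

6.14 × 10^-11 au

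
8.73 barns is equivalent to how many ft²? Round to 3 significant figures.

9.40 × 10^-27 ft²

1 barn = 1.07639 × 10^-27 square feet.
8.73 × 1.07639 × 10^-27 ≈ 9.40 × 10^-27 ft².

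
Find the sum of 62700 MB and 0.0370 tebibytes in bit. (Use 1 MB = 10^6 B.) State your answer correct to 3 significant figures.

8.27 × 10^11 bit

62700 MB = 5.01600 × 10^11 bit and 0.0370 TiB = 3.25455 × 10^11 bit.
5.01600 × 10^11 + 3.25455 × 10^11 ≈ 8.27 × 10^11 bit.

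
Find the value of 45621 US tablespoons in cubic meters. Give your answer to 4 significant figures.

0.6746 m³

1 US tablespoon = 1.47868e-5 m³.
45621 × 1.47868e-5 ≈ 0.6746 m³.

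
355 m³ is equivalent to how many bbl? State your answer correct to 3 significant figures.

1 m³ = 6.28981 oil barrels.
Thus 355 × 6.28981 ≈ 2230 bbl.

2230 bbl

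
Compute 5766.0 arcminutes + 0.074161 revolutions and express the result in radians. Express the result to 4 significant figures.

5766.0 arcmin = 1.67726 rad and 0.074161 rev = 0.465967 rad.
1.67726 + 0.465967 ≈ 2.143 rad.

2.143 rad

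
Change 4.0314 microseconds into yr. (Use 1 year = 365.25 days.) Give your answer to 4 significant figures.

1 microsecond = 3.16881 × 10^-14 years.
So 4.0314 × 3.16881 × 10^-14 ≈ 1.277 × 10^-13 yr.

1.277 × 10^-13 yr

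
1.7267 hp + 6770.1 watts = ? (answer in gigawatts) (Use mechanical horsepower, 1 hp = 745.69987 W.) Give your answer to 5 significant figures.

8.0577 × 10^-6 gigawatts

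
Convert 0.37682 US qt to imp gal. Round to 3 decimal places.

1 US quart = 0.208169 imp gal.
0.37682 × 0.208169 ≈ 0.078 imp gal.

0.078 imp gal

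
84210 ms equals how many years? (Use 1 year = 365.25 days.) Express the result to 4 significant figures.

1 millisecond = 3.16881 × 10^-11 years.
84210 × 3.16881 × 10^-11 ≈ 2.668 × 10^-6 yr.

2.668 × 10^-6 years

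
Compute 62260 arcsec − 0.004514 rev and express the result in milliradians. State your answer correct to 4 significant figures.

62260 arcsec = 301.845 mrad and 0.004514 rev = 28.3623 mrad.
301.845 − 28.3623 ≈ 273.5 mrad.

273.5 milliradians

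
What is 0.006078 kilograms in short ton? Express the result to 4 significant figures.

6.700 × 10^-6 short tons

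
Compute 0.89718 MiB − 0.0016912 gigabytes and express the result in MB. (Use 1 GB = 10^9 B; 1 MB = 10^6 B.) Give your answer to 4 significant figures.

0.89718 MiB = 0.940761 MB and 0.0016912 GB = 1.69120 MB.
0.940761 − 1.69120 ≈ -0.7504 MB.

-0.7504 MB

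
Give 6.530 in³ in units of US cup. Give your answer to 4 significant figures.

0.4523 US cups

1 in³ = 0.0692641 US cup.
So 6.530 × 0.0692641 ≈ 0.4523 US cup.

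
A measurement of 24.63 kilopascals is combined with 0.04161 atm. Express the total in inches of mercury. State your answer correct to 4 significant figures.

8.518 inHg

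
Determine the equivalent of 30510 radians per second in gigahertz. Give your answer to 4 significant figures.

1 rad/s = 1.59155e-10 GHz.
30510 × 1.59155e-10 ≈ 4.856e-6 GHz.

4.856e-6 GHz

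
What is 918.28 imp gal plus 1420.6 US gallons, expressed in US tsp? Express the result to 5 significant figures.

918.28 imp gal = 846957 US tsp and 1420.6 US gal = 1.09102 × 10^6 US tsp.
846957 + 1.09102 × 10^6 ≈ 1.9380 × 10^6 US tsp.

1.9380 × 10^6 US tsp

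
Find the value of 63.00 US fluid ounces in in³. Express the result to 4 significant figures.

113.7 cubic inches

1 US fluid ounce = 1.80469 in³.
Then 63.00 × 1.80469 ≈ 113.7 in³.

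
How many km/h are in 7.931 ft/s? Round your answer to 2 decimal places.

1 foot per second = 1.09728 km/h.
7.931 × 1.09728 ≈ 8.70 km/h.

8.70 km/h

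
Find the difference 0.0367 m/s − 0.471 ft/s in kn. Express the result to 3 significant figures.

-0.208 kn

0.0367 m/s = 0.0713391 kn and 0.471 ft/s = 0.279060 kn.
0.0713391 − 0.279060 ≈ -0.208 kn.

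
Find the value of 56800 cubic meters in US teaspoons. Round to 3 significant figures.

1.15e+10 US tsp

1 cubic meter = 202884 US tsp.
Then 56800 × 202884 ≈ 1.15e+10 US tsp.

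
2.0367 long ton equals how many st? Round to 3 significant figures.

1 long ton = 160.000 stone.
2.0367 × 160.000 ≈ 326 st.

326 stone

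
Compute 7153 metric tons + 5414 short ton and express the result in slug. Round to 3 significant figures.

827000 slug

7153 t = 490136 slug and 5414 short ton = 336545 slug.
490136 + 336545 ≈ 827000 slug.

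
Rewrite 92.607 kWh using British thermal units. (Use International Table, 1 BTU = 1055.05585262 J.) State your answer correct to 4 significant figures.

316000 British thermal units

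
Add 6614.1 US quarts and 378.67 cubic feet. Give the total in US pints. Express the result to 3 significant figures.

6614.1 US qt = 13228.2 US pt and 378.67 ft³ = 22661.2 US pt.
13228.2 + 22661.2 ≈ 35900 US pt.

35900 US pt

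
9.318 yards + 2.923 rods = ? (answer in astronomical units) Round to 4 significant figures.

9.318 yd = 5.69552e-11 au and 2.923 rod = 9.82658e-11 au.
5.69552e-11 + 9.82658e-11 ≈ 1.552e-10 au.

1.552e-10 au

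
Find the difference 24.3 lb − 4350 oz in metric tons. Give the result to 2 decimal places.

24.3 lb = 0.0110223 t and 4350 oz = 0.123320 t.
0.0110223 − 0.123320 ≈ -0.11 t.

-0.11 t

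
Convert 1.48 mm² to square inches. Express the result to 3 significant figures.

1 square millimeter = 0.00155000 square inches.
Thus 1.48 × 0.00155000 ≈ 0.00229 in².

0.00229 square inches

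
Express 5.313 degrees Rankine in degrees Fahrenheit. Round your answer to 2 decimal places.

-454.36 °F

°R = °F + 459.67.
Applying the formula gives -454.36 °F.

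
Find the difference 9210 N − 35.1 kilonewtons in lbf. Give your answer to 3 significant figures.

-5820 pounds-force

9210 N = 2070.49 lbf and 35.1 kN = 7890.79 lbf.
2070.49 − 7890.79 ≈ -5820 lbf.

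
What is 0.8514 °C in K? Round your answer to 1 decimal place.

K = °C + 273.15.
Applying the formula gives 274.0 K.

274.0 kelvins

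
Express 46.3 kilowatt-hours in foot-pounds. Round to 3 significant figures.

1.23e+8 foot-pounds

1 kilowatt-hour = 2.65522e+6 ft·lbf.
46.3 × 2.65522e+6 ≈ 1.23e+8 ft·lbf.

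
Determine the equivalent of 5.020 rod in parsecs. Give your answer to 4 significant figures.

1 rod = 1.62985e-16 pc.
So 5.020 × 1.62985e-16 ≈ 8.182e-16 pc.

8.182e-16 parsecs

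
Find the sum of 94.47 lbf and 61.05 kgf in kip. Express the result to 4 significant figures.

0.2291 kips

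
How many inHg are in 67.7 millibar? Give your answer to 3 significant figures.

2.00 inches of mercury

1 mbar = 0.0295300 inHg.
Then 67.7 × 0.0295300 ≈ 2.00 inHg.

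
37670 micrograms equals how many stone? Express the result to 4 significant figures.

1 microgram = 1.57473e-10 stone.
So 37670 × 1.57473e-10 ≈ 5.932e-6 st.

5.932e-6 st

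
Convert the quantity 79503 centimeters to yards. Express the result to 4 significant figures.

869.5 yd

1 centimeter = 0.0109361 yd.
Then 79503 × 0.0109361 ≈ 869.5 yd.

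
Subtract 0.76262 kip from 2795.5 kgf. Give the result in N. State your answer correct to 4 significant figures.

2795.5 kgf = 27414.5 N and 0.76262 kip = 3392.30 N.
27414.5 − 3392.30 ≈ 24020 N.

24020 N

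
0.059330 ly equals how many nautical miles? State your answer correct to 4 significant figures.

1 ly = 5.10839e+12 nautical miles.
Then 0.059330 × 5.10839e+12 ≈ 3.031e+11 nmi.

3.031e+11 nautical miles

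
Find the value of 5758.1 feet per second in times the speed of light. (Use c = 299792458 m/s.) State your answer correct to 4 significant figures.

5.854e-6 c

1 foot per second = 1.01670e-9 c.
Thus 5758.1 × 1.01670e-9 ≈ 5.854e-6 c.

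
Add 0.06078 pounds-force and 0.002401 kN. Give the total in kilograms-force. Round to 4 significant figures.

0.06078 lbf = 0.0275693 kgf and 0.002401 kN = 0.244834 kgf.
0.0275693 + 0.244834 ≈ 0.2724 kgf.

0.2724 kgf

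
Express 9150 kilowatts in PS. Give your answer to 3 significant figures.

1 kilowatt = 1.35962 PS.
Then 9150 × 1.35962 ≈ 12400 PS.

12400 PS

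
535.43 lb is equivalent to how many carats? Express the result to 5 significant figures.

1 lb = 2267.96 carats.
So 535.43 × 2267.96 ≈ 1.2143e+6 ct.

1.2143e+6 carats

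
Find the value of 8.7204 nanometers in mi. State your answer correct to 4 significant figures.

5.419e-12 miles

1 nanometer = 6.21371e-13 miles.
Then 8.7204 × 6.21371e-13 ≈ 5.419e-12 mi.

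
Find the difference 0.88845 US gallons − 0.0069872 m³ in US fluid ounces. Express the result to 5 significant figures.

-122.54 US fluid ounces

0.88845 US gal = 113.722 US fl oz and 0.0069872 m³ = 236.265 US fl oz.
113.722 − 236.265 ≈ -122.54 US fl oz.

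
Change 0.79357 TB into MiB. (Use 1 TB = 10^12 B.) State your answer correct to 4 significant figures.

1 TB = 953674 mebibytes.
Thus 0.79357 × 953674 ≈ 756800 MiB.

756800 mebibytes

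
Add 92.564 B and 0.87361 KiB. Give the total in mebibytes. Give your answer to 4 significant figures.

0.0009414 MiB

92.564 B = 8.82759e-5 MiB and 0.87361 KiB = 0.000853135 MiB.
8.82759e-5 + 0.000853135 ≈ 0.0009414 MiB.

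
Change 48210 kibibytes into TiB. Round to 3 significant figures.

4.49 × 10^-5 tebibytes

1 kibibyte = 9.31323 × 10^-10 tebibytes.
48210 × 9.31323 × 10^-10 ≈ 4.49 × 10^-5 TiB.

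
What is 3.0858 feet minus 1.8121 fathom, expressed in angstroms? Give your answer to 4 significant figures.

-2.373 × 10^10 Å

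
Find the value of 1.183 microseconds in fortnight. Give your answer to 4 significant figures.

9.780 × 10^-13 fortnight

1 μs = 8.26720 × 10^-13 fortnights.
So 1.183 × 8.26720 × 10^-13 ≈ 9.780 × 10^-13 fortnight.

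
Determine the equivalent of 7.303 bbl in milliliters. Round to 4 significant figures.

1 oil barrel = 158987 mL.
Then 7.303 × 158987 ≈ 1.161 × 10^6 mL.

1.161 × 10^6 milliliters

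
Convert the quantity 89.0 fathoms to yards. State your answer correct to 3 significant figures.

1 fathom = 2.00000 yards.
Then 89.0 × 2.00000 ≈ 178 yd.

178 yards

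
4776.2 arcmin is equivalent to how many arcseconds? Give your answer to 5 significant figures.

286570 arcsec

1 arcminute = 60.0000 arcsec.
4776.2 × 60.0000 ≈ 286570 arcsec.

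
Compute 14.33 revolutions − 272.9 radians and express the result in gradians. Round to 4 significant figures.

-11640 grad

14.33 rev = 5732.00 grad and 272.9 rad = 17373.4 grad.
5732.00 − 17373.4 ≈ -11640 grad.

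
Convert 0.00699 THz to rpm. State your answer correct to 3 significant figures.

4.19e+11 rpm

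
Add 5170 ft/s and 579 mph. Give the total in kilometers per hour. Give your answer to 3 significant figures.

5170 ft/s = 5672.94 km/h and 579 mph = 931.810 km/h.
5672.94 + 931.810 ≈ 6600 km/h.

6600 km/h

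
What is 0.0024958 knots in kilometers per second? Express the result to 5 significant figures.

1.2840e-6 kilometers per second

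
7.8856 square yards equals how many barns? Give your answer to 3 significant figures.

1 yd² = 8.36127e+27 barn.
Then 7.8856 × 8.36127e+27 ≈ 6.59e+28 barn.

6.59e+28 barn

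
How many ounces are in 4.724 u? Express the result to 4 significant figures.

2.767 × 10^-25 oz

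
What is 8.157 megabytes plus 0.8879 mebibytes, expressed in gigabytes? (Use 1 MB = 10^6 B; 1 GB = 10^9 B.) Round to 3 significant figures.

8.157 MB = 0.00815700 GB and 0.8879 MiB = 0.000931031 GB.
0.00815700 + 0.000931031 ≈ 0.00909 GB.

0.00909 gigabytes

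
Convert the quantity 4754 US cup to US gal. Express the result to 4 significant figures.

297.1 US gallons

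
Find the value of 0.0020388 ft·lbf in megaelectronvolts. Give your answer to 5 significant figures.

1 ft·lbf = 8.46235 × 10^12 megaelectronvolts.
0.0020388 × 8.46235 × 10^12 ≈ 1.7253 × 10^10 MeV.

1.7253 × 10^10 MeV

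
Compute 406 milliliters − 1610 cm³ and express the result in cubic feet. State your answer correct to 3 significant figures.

-0.0425 cubic feet

406 mL = 0.0143378 ft³ and 1610 cm³ = 0.0568566 ft³.
0.0143378 − 0.0568566 ≈ -0.0425 ft³.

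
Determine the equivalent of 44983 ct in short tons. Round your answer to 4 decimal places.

1 carat = 2.20462e-7 short tons.
Then 44983 × 2.20462e-7 ≈ 0.0099 short ton.

0.0099 short tons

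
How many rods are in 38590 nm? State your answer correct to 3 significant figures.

7.67 × 10^-6 rod

1 nm = 1.98839 × 10^-10 rods.
Then 38590 × 1.98839 × 10^-10 ≈ 7.67 × 10^-6 rod.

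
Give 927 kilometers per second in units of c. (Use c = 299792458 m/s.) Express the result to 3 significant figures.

1 kilometer per second = 3.33564 × 10^-6 times the speed of light.
Thus 927 × 3.33564 × 10^-6 ≈ 0.00309 c.

0.00309 times the speed of light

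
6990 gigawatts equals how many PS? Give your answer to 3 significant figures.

1 gigawatt = 1.35962 × 10^6 PS.
Thus 6990 × 1.35962 × 10^6 ≈ 9.50 × 10^9 PS.

9.50 × 10^9 metric horsepower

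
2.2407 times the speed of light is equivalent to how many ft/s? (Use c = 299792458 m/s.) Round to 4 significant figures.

1 speed of light = 9.83571e+8 feet per second.
So 2.2407 × 9.83571e+8 ≈ 2.204e+9 ft/s.

2.204e+9 ft/s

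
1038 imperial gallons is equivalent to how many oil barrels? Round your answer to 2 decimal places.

1 imp gal = 0.0285940 bbl.
So 1038 × 0.0285940 ≈ 29.68 bbl.

29.68 oil barrels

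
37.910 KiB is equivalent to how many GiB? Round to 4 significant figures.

1 kibibyte = 9.53674e-7 gibibytes.
37.910 × 9.53674e-7 ≈ 3.615e-5 GiB.

3.615e-5 GiB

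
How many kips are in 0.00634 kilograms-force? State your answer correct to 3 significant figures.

1.40e-5 kip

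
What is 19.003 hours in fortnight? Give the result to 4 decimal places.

0.0566 fortnight

1 hour = 0.00297619 fortnights.
So 19.003 × 0.00297619 ≈ 0.0566 fortnight.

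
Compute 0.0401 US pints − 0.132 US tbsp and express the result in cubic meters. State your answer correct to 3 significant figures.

1.70 × 10^-5 cubic meters

0.0401 US pt = 1.89744 × 10^-5 m³ and 0.132 US tbsp = 1.95185 × 10^-6 m³.
1.89744 × 10^-5 − 1.95185 × 10^-6 ≈ 1.70 × 10^-5 m³.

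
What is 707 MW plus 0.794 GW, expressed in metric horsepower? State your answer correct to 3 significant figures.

2.04e+6 PS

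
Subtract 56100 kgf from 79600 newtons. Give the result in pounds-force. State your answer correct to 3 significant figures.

-106000 lbf

79600 N = 17894.8 lbf and 56100 kgf = 123679 lbf.
17894.8 − 123679 ≈ -106000 lbf.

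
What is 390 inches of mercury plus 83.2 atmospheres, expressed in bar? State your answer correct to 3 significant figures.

97.5 bar

390 inHg = 13.2069 bar and 83.2 atm = 84.3024 bar.
13.2069 + 84.3024 ≈ 97.5 bar.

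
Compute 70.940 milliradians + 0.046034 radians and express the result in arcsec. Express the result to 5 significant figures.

24128 arcsec

70.940 mrad = 14632.4 arcsec and 0.046034 rad = 9495.19 arcsec.
14632.4 + 9495.19 ≈ 24128 arcsec.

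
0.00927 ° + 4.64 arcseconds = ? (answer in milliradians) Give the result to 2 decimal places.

0.00927 ° = 0.161792 mrad and 4.64 arcsec = 0.0224954 mrad.
0.161792 + 0.0224954 ≈ 0.18 mrad.

0.18 milliradians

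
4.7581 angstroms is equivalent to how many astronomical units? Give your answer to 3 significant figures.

1 angstrom = 6.68459e-22 au.
4.7581 × 6.68459e-22 ≈ 3.18e-21 au.

3.18e-21 au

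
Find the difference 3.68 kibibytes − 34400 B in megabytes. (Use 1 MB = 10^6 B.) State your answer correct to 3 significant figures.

3.68 KiB = 0.00376832 MB and 34400 B = 0.0344000 MB.
0.00376832 − 0.0344000 ≈ -0.0306 MB.

-0.0306 MB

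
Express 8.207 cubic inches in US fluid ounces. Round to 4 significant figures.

1 in³ = 0.554113 US fluid ounces.
Thus 8.207 × 0.554113 ≈ 4.548 US fl oz.

4.548 US fl oz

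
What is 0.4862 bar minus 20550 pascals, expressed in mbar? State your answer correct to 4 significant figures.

280.7 mbar

0.4862 bar = 486.200 mbar and 20550 Pa = 205.500 mbar.
486.200 − 205.500 ≈ 280.7 mbar.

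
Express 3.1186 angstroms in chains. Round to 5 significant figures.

1 Å = 4.97097 × 10^-12 chains.
Then 3.1186 × 4.97097 × 10^-12 ≈ 1.5502 × 10^-11 chain.

1.5502 × 10^-11 chain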